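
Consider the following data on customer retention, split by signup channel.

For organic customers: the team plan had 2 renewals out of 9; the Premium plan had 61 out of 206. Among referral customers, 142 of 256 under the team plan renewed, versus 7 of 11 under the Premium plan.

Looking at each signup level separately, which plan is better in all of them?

the Premium plan

Organic: the team plan 2/9 = 22.2%, the Premium plan 61/206 = 29.6% → the Premium plan
Referral: the team plan 142/256 = 55.5%, the Premium plan 7/11 = 63.6% → the Premium plan
The Premium plan has the higher rate in both groups.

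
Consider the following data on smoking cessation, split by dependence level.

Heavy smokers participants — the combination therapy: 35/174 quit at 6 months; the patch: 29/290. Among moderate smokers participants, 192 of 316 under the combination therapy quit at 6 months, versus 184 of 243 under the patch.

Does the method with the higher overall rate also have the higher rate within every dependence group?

No

Heavy smokers: the combination therapy 35/174 = 20.1%, the patch 29/290 = 10.0% → the combination therapy
Moderate smokers: the combination therapy 192/316 = 60.8%, the patch 184/243 = 75.7% → the patch
Overall: the combination therapy 227/490 = 46.3%, the patch 213/533 = 40.0% → the combination therapy
Neither sweeps: the combination therapy wins 1 of 2 groups, the patch wins 1. The combination therapy wins overall but not every group — no Simpson reversal.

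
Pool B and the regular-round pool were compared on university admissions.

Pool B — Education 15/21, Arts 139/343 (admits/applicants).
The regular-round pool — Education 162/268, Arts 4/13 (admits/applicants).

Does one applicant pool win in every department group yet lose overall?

Yes

Education: Pool B 15/21 = 71.4%, the regular-round pool 162/268 = 60.4% → Pool B
Arts: Pool B 139/343 = 40.5%, the regular-round pool 4/13 = 30.8% → Pool B
Overall: Pool B 154/364 = 42.3%, the regular-round pool 166/281 = 59.1% → the regular-round pool
Pool B wins each department group but the regular-round pool wins overall — the comparison reverses. Pool B's applicants skew toward Arts, which has a lower base rate.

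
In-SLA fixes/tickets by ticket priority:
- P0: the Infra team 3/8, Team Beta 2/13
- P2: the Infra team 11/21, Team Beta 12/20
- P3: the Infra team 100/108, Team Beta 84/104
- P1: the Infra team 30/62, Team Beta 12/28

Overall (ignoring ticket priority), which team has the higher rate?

the Infra team

P0: the Infra team 3/8 = 37.5%, Team Beta 2/13 = 15.4% → the Infra team
P2: the Infra team 11/21 = 52.4%, Team Beta 12/20 = 60.0% → Team Beta
P3: the Infra team 100/108 = 92.6%, Team Beta 84/104 = 80.8% → the Infra team
P1: the Infra team 30/62 = 48.4%, Team Beta 12/28 = 42.9% → the Infra team
Overall: the Infra team 144/199 = 72.4%, Team Beta 110/165 = 66.7% → the Infra team
(Neither sweeps every ticket group, but the Infra team has the higher pooled rate.)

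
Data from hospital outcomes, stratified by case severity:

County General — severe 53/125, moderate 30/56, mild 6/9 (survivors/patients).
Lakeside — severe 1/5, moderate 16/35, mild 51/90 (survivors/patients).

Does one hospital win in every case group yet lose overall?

Severe: County General 53/125 = 42.4%, Lakeside 1/5 = 20.0% → County General
Moderate: County General 30/56 = 53.6%, Lakeside 16/35 = 45.7% → County General
Mild: County General 6/9 = 66.7%, Lakeside 51/90 = 56.7% → County General
Overall: County General 89/190 = 46.8%, Lakeside 68/130 = 52.3% → Lakeside
County General wins each case group but Lakeside wins overall — the comparison reverses. County General's patients skew toward severe, which has a lower base rate.

Yes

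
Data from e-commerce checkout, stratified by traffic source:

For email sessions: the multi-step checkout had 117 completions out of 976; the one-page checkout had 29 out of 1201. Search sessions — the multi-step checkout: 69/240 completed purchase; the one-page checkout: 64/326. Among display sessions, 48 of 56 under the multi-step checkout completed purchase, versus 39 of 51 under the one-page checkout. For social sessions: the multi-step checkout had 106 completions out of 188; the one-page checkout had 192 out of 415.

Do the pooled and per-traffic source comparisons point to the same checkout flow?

Email: the multi-step checkout 117/976 = 12.0%, the one-page checkout 29/1201 = 2.4% → the multi-step checkout
Search: the multi-step checkout 69/240 = 28.8%, the one-page checkout 64/326 = 19.6% → the multi-step checkout
Display: the multi-step checkout 48/56 = 85.7%, the one-page checkout 39/51 = 76.5% → the multi-step checkout
Social: the multi-step checkout 106/188 = 56.4%, the one-page checkout 192/415 = 46.3% → the multi-step checkout
Overall: the multi-step checkout 340/1460 = 23.3%, the one-page checkout 324/1993 = 16.3% → the multi-step checkout
The multi-step checkout wins overall and in every traffic group — no reversal.

Yes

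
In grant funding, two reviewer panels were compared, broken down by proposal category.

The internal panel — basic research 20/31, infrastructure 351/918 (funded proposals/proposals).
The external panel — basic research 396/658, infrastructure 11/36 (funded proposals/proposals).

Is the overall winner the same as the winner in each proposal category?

Basic research: the internal panel 20/31 = 64.5%, the external panel 396/658 = 60.2% → the internal panel
Infrastructure: the internal panel 351/918 = 38.2%, the external panel 11/36 = 30.6% → the internal panel
Overall: the internal panel 371/949 = 39.1%, the external panel 407/694 = 58.6% → the external panel
The internal panel wins each proposal group but the external panel wins overall — the comparison reverses. The internal panel's proposals skew toward infrastructure, which has a lower base rate.

No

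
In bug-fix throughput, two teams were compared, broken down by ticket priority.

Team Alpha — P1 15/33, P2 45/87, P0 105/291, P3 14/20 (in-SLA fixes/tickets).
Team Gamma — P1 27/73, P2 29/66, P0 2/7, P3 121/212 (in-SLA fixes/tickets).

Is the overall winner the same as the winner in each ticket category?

No

P1: Team Alpha 15/33 = 45.5%, Team Gamma 27/73 = 37.0% → Team Alpha
P2: Team Alpha 45/87 = 51.7%, Team Gamma 29/66 = 43.9% → Team Alpha
P0: Team Alpha 105/291 = 36.1%, Team Gamma 2/7 = 28.6% → Team Alpha
P3: Team Alpha 14/20 = 70.0%, Team Gamma 121/212 = 57.1% → Team Alpha
Overall: Team Alpha 179/431 = 41.5%, Team Gamma 179/358 = 50.0% → Team Gamma
Team Alpha wins each ticket group but Team Gamma wins overall — the comparison reverses. Team Alpha's tickets skew toward P0, which has a lower base rate.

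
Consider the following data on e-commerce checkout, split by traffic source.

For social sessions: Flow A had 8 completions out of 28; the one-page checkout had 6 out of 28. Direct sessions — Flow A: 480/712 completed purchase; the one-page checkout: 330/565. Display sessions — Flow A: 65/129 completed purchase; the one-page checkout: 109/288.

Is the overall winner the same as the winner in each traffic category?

Social: Flow A 8/28 = 28.6%, the one-page checkout 6/28 = 21.4% → Flow A
Direct: Flow A 480/712 = 67.4%, the one-page checkout 330/565 = 58.4% → Flow A
Display: Flow A 65/129 = 50.4%, the one-page checkout 109/288 = 37.8% → Flow A
Overall: Flow A 553/869 = 63.6%, the one-page checkout 445/881 = 50.5% → Flow A
Flow A wins overall and in every traffic group — no reversal.

Yes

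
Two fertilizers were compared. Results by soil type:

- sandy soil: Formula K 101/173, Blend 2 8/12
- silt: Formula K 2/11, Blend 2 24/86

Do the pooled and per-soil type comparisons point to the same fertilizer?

Sandy soil: Formula K 101/173 = 58.4%, Blend 2 8/12 = 66.7% → Blend 2
Silt: Formula K 2/11 = 18.2%, Blend 2 24/86 = 27.9% → Blend 2
Overall: Formula K 103/184 = 56.0%, Blend 2 32/98 = 32.7% → Formula K
Blend 2 wins each soil group but Formula K wins overall — the comparison reverses. Blend 2's plots skew toward silt, which has a lower base rate.

No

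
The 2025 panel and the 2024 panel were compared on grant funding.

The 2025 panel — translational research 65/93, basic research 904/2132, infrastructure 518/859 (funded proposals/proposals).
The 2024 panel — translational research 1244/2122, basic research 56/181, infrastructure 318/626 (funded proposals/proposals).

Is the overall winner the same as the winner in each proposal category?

Translational research: the 2025 panel 65/93 = 69.9%, the 2024 panel 1244/2122 = 58.6% → the 2025 panel
Basic research: the 2025 panel 904/2132 = 42.4%, the 2024 panel 56/181 = 30.9% → the 2025 panel
Infrastructure: the 2025 panel 518/859 = 60.3%, the 2024 panel 318/626 = 50.8% → the 2025 panel
Overall: the 2025 panel 1487/3084 = 48.2%, the 2024 panel 1618/2929 = 55.2% → the 2024 panel
The 2025 panel wins each proposal group but the 2024 panel wins overall — the comparison reverses. The 2025 panel's proposals skew toward basic research, which has a lower base rate.

No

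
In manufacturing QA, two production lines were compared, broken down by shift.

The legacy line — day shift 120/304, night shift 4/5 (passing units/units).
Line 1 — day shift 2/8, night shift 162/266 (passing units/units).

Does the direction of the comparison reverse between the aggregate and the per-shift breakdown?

Day shift: the legacy line 120/304 = 39.5%, Line 1 2/8 = 25.0% → the legacy line
Night shift: the legacy line 4/5 = 80.0%, Line 1 162/266 = 60.9% → the legacy line
Overall: the legacy line 124/309 = 40.1%, Line 1 164/274 = 59.9% → Line 1
The legacy line wins each shift group but Line 1 wins overall — the comparison reverses. The legacy line's units skew toward day shift, which has a lower base rate.

Yes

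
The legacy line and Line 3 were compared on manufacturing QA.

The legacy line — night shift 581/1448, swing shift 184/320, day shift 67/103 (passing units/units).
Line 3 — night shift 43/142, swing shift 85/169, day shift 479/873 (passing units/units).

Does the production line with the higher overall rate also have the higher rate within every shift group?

No

Night shift: the legacy line 581/1448 = 40.1%, Line 3 43/142 = 30.3% → the legacy line
Swing shift: the legacy line 184/320 = 57.5%, Line 3 85/169 = 50.3% → the legacy line
Day shift: the legacy line 67/103 = 65.0%, Line 3 479/873 = 54.9% → the legacy line
Overall: the legacy line 832/1871 = 44.5%, Line 3 607/1184 = 51.3% → Line 3
The legacy line wins each shift group but Line 3 wins overall — the comparison reverses. The legacy line's units skew toward night shift, which has a lower base rate.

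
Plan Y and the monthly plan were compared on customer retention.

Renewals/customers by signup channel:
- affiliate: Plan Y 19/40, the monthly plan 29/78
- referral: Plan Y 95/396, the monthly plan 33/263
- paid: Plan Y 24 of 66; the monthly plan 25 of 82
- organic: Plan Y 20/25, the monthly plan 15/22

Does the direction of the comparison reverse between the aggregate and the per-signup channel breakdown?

Affiliate: Plan Y 19/40 = 47.5%, the monthly plan 29/78 = 37.2% → Plan Y
Referral: Plan Y 95/396 = 24.0%, the monthly plan 33/263 = 12.5% → Plan Y
Paid: Plan Y 24/66 = 36.4%, the monthly plan 25/82 = 30.5% → Plan Y
Organic: Plan Y 20/25 = 80.0%, the monthly plan 15/22 = 68.2% → Plan Y
Overall: Plan Y 158/527 = 30.0%, the monthly plan 102/445 = 22.9% → Plan Y
Plan Y wins overall and in every signup group — no reversal.

No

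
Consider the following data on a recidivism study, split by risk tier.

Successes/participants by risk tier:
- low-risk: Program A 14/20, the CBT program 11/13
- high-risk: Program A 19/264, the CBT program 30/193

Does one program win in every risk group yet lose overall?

No

Low-risk: Program A 14/20 = 70.0%, the CBT program 11/13 = 84.6% → the CBT program
High-risk: Program A 19/264 = 7.2%, the CBT program 30/193 = 15.5% → the CBT program
Overall: Program A 33/284 = 11.6%, the CBT program 41/206 = 19.9% → the CBT program
The CBT program wins overall and in every risk group — no reversal.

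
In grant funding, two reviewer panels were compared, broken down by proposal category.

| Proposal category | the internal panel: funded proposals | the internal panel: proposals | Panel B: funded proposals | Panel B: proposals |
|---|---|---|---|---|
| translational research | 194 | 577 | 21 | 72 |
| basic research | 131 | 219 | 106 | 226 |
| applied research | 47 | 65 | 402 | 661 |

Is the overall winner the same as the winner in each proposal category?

No

Translational research: the internal panel 194/577 = 33.6%, Panel B 21/72 = 29.2% → the internal panel
Basic research: the internal panel 131/219 = 59.8%, Panel B 106/226 = 46.9% → the internal panel
Applied research: the internal panel 47/65 = 72.3%, Panel B 402/661 = 60.8% → the internal panel
Overall: the internal panel 372/861 = 43.2%, Panel B 529/959 = 55.2% → Panel B
The internal panel wins each proposal group but Panel B wins overall — the comparison reverses. The internal panel's proposals skew toward translational research, which has a lower base rate.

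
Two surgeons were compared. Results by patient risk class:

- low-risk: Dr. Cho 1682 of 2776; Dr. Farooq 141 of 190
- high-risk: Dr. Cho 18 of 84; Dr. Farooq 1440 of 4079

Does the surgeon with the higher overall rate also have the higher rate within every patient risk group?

Low-risk: Dr. Cho 1682/2776 = 60.6%, Dr. Farooq 141/190 = 74.2% → Dr. Farooq
High-risk: Dr. Cho 18/84 = 21.4%, Dr. Farooq 1440/4079 = 35.3% → Dr. Farooq
Overall: Dr. Cho 1700/2860 = 59.4%, Dr. Farooq 1581/4269 = 37.0% → Dr. Cho
Dr. Farooq wins each patient risk group but Dr. Cho wins overall — the comparison reverses. Dr. Farooq's operations skew toward high-risk, which has a lower base rate.

No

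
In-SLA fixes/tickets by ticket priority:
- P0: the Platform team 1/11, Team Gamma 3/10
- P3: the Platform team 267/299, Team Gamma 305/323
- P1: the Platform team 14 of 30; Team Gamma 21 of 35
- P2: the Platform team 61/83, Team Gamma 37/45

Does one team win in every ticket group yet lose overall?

No

P0: the Platform team 1/11 = 9.1%, Team Gamma 3/10 = 30.0% → Team Gamma
P3: the Platform team 267/299 = 89.3%, Team Gamma 305/323 = 94.4% → Team Gamma
P1: the Platform team 14/30 = 46.7%, Team Gamma 21/35 = 60.0% → Team Gamma
P2: the Platform team 61/83 = 73.5%, Team Gamma 37/45 = 82.2% → Team Gamma
Overall: the Platform team 343/423 = 81.1%, Team Gamma 366/413 = 88.6% → Team Gamma
Team Gamma wins overall and in every ticket group — no reversal.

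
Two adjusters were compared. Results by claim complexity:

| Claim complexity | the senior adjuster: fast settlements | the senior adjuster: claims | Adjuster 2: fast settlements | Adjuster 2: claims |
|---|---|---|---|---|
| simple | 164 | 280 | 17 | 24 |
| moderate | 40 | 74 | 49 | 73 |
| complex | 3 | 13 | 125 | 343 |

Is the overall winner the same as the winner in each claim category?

No

Simple: the senior adjuster 164/280 = 58.6%, Adjuster 2 17/24 = 70.8% → Adjuster 2
Moderate: the senior adjuster 40/74 = 54.1%, Adjuster 2 49/73 = 67.1% → Adjuster 2
Complex: the senior adjuster 3/13 = 23.1%, Adjuster 2 125/343 = 36.4% → Adjuster 2
Overall: the senior adjuster 207/367 = 56.4%, Adjuster 2 191/440 = 43.4% → the senior adjuster
Adjuster 2 wins each claim group but the senior adjuster wins overall — the comparison reverses. Adjuster 2's claims skew toward complex, which has a lower base rate.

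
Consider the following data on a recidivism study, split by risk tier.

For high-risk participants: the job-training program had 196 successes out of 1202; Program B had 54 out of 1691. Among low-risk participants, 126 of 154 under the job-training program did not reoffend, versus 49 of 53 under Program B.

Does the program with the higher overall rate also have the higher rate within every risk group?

High-risk: the job-training program 196/1202 = 16.3%, Program B 54/1691 = 3.2% → the job-training program
Low-risk: the job-training program 126/154 = 81.8%, Program B 49/53 = 92.5% → Program B
Overall: the job-training program 322/1356 = 23.7%, Program B 103/1744 = 5.9% → the job-training program
Neither sweeps: the job-training program wins 1 of 2 groups, Program B wins 1. The job-training program wins overall but not every group — no Simpson reversal.

No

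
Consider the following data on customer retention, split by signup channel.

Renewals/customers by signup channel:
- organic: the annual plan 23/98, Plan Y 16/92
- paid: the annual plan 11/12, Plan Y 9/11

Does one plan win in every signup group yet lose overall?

No

Organic: the annual plan 23/98 = 23.5%, Plan Y 16/92 = 17.4% → the annual plan
Paid: the annual plan 11/12 = 91.7%, Plan Y 9/11 = 81.8% → the annual plan
Overall: the annual plan 34/110 = 30.9%, Plan Y 25/103 = 24.3% → the annual plan
The annual plan wins overall and in every signup group — no reversal.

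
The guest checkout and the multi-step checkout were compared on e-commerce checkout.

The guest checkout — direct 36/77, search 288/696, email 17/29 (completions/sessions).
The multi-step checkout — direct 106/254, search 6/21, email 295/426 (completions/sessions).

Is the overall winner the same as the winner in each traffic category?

No

Direct: the guest checkout 36/77 = 46.8%, the multi-step checkout 106/254 = 41.7% → the guest checkout
Search: the guest checkout 288/696 = 41.4%, the multi-step checkout 6/21 = 28.6% → the guest checkout
Email: the guest checkout 17/29 = 58.6%, the multi-step checkout 295/426 = 69.2% → the multi-step checkout
Overall: the guest checkout 341/802 = 42.5%, the multi-step checkout 407/701 = 58.1% → the multi-step checkout
Neither sweeps: the guest checkout wins 2 of 3 groups, the multi-step checkout wins 1. The multi-step checkout wins overall but not every group — no Simpson reversal.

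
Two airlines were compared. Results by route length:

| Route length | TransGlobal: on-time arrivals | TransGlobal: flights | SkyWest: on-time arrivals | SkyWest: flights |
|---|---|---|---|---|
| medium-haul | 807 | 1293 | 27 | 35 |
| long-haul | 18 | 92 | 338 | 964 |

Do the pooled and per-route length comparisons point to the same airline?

Medium-haul: TransGlobal 807/1293 = 62.4%, SkyWest 27/35 = 77.1% → SkyWest
Long-haul: TransGlobal 18/92 = 19.6%, SkyWest 338/964 = 35.1% → SkyWest
Overall: TransGlobal 825/1385 = 59.6%, SkyWest 365/999 = 36.5% → TransGlobal
SkyWest wins each route group but TransGlobal wins overall — the comparison reverses. SkyWest's flights skew toward long-haul, which has a lower base rate.

No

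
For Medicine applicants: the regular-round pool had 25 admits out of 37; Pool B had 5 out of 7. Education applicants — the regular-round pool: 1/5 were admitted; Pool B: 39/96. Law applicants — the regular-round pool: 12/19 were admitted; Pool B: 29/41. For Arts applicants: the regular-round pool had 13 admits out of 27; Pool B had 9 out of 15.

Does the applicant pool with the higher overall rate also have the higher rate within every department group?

Medicine: the regular-round pool 25/37 = 67.6%, Pool B 5/7 = 71.4% → Pool B
Education: the regular-round pool 1/5 = 20.0%, Pool B 39/96 = 40.6% → Pool B
Law: the regular-round pool 12/19 = 63.2%, Pool B 29/41 = 70.7% → Pool B
Arts: the regular-round pool 13/27 = 48.1%, Pool B 9/15 = 60.0% → Pool B
Overall: the regular-round pool 51/88 = 58.0%, Pool B 82/159 = 51.6% → the regular-round pool
Pool B wins each department group but the regular-round pool wins overall — the comparison reverses. Pool B's applicants skew toward Education, which has a lower base rate.

No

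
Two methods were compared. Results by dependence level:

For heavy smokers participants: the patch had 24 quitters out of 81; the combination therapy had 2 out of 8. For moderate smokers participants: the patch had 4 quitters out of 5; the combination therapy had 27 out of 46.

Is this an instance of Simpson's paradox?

Yes

Heavy smokers: the patch 24/81 = 29.6%, the combination therapy 2/8 = 25.0% → the patch
Moderate smokers: the patch 4/5 = 80.0%, the combination therapy 27/46 = 58.7% → the patch
Overall: the patch 28/86 = 32.6%, the combination therapy 29/54 = 53.7% → the combination therapy
The patch wins each dependence group but the combination therapy wins overall — the comparison reverses. The patch's participants skew toward heavy smokers, which has a lower base rate.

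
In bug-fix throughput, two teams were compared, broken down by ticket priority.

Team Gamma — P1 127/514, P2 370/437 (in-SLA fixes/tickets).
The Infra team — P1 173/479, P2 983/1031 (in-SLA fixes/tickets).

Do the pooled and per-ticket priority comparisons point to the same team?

P1: Team Gamma 127/514 = 24.7%, the Infra team 173/479 = 36.1% → the Infra team
P2: Team Gamma 370/437 = 84.7%, the Infra team 983/1031 = 95.3% → the Infra team
Overall: Team Gamma 497/951 = 52.3%, the Infra team 1156/1510 = 76.6% → the Infra team
The Infra team wins overall and in every ticket group — no reversal.

Yes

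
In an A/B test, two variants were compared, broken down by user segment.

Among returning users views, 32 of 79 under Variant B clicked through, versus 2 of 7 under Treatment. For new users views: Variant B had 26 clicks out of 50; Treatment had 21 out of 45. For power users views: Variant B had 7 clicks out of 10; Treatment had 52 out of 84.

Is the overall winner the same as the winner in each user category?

Returning users: Variant B 32/79 = 40.5%, Treatment 2/7 = 28.6% → Variant B
New users: Variant B 26/50 = 52.0%, Treatment 21/45 = 46.7% → Variant B
Power users: Variant B 7/10 = 70.0%, Treatment 52/84 = 61.9% → Variant B
Overall: Variant B 65/139 = 46.8%, Treatment 75/136 = 55.1% → Treatment
Variant B wins each user group but Treatment wins overall — the comparison reverses. Variant B's views skew toward returning users, which has a lower base rate.

No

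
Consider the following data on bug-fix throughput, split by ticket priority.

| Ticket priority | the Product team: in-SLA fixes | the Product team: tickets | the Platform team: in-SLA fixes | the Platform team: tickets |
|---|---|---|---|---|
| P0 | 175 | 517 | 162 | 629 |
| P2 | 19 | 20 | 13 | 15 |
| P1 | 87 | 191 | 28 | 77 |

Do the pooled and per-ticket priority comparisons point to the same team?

Yes

P0: the Product team 175/517 = 33.8%, the Platform team 162/629 = 25.8% → the Product team
P2: the Product team 19/20 = 95.0%, the Platform team 13/15 = 86.7% → the Product team
P1: the Product team 87/191 = 45.5%, the Platform team 28/77 = 36.4% → the Product team
Overall: the Product team 281/728 = 38.6%, the Platform team 203/721 = 28.2% → the Product team
The Product team wins overall and in every ticket group — no reversal.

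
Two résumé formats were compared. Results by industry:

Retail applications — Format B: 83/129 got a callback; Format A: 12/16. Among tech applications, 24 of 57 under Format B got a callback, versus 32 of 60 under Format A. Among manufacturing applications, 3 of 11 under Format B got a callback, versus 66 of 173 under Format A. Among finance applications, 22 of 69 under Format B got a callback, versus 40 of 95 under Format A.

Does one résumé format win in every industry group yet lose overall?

Retail: Format B 83/129 = 64.3%, Format A 12/16 = 75.0% → Format A
Tech: Format B 24/57 = 42.1%, Format A 32/60 = 53.3% → Format A
Manufacturing: Format B 3/11 = 27.3%, Format A 66/173 = 38.2% → Format A
Finance: Format B 22/69 = 31.9%, Format A 40/95 = 42.1% → Format A
Overall: Format B 132/266 = 49.6%, Format A 150/344 = 43.6% → Format B
Format A wins each industry group but Format B wins overall — the comparison reverses. Format A's applications skew toward manufacturing, which has a lower base rate.

Yes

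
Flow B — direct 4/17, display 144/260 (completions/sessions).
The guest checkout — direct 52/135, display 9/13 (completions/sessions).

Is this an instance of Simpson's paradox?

Yes

Direct: Flow B 4/17 = 23.5%, the guest checkout 52/135 = 38.5% → the guest checkout
Display: Flow B 144/260 = 55.4%, the guest checkout 9/13 = 69.2% → the guest checkout
Overall: Flow B 148/277 = 53.4%, the guest checkout 61/148 = 41.2% → Flow B
The guest checkout wins each traffic group but Flow B wins overall — the comparison reverses. The guest checkout's sessions skew toward direct, which has a lower base rate.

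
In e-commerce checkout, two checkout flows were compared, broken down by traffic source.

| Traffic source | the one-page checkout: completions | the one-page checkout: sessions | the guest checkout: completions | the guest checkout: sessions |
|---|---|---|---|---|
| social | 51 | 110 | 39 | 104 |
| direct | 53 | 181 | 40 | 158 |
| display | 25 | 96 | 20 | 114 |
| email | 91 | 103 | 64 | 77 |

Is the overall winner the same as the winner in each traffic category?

Social: the one-page checkout 51/110 = 46.4%, the guest checkout 39/104 = 37.5% → the one-page checkout
Direct: the one-page checkout 53/181 = 29.3%, the guest checkout 40/158 = 25.3% → the one-page checkout
Display: the one-page checkout 25/96 = 26.0%, the guest checkout 20/114 = 17.5% → the one-page checkout
Email: the one-page checkout 91/103 = 88.3%, the guest checkout 64/77 = 83.1% → the one-page checkout
Overall: the one-page checkout 220/490 = 44.9%, the guest checkout 163/453 = 36.0% → the one-page checkout
The one-page checkout wins overall and in every traffic group — no reversal.

Yes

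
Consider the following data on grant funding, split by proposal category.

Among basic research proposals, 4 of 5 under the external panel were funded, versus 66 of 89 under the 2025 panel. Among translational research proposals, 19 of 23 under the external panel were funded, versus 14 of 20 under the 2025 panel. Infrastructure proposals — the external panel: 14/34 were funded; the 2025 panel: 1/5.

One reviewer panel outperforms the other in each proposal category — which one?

the external panel

Basic research: the external panel 4/5 = 80.0%, the 2025 panel 66/89 = 74.2% → the external panel
Translational research: the external panel 19/23 = 82.6%, the 2025 panel 14/20 = 70.0% → the external panel
Infrastructure: the external panel 14/34 = 41.2%, the 2025 panel 1/5 = 20.0% → the external panel
The external panel has the higher rate in all 3 groups.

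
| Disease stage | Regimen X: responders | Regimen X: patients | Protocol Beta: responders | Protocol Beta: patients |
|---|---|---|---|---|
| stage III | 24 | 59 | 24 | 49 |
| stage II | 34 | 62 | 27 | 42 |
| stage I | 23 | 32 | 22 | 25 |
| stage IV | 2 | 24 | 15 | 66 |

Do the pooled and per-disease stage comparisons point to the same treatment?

Yes

Stage III: Regimen X 24/59 = 40.7%, Protocol Beta 24/49 = 49.0% → Protocol Beta
Stage II: Regimen X 34/62 = 54.8%, Protocol Beta 27/42 = 64.3% → Protocol Beta
Stage I: Regimen X 23/32 = 71.9%, Protocol Beta 22/25 = 88.0% → Protocol Beta
Stage IV: Regimen X 2/24 = 8.3%, Protocol Beta 15/66 = 22.7% → Protocol Beta
Overall: Regimen X 83/177 = 46.9%, Protocol Beta 88/182 = 48.4% → Protocol Beta
Protocol Beta wins overall and in every disease group — no reversal.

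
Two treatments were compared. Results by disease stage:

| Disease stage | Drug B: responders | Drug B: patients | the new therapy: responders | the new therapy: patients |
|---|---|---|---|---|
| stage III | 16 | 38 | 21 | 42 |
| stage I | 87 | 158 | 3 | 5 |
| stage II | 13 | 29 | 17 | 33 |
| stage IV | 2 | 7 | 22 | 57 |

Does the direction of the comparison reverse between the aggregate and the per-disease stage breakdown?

Stage III: Drug B 16/38 = 42.1%, the new therapy 21/42 = 50.0% → the new therapy
Stage I: Drug B 87/158 = 55.1%, the new therapy 3/5 = 60.0% → the new therapy
Stage II: Drug B 13/29 = 44.8%, the new therapy 17/33 = 51.5% → the new therapy
Stage IV: Drug B 2/7 = 28.6%, the new therapy 22/57 = 38.6% → the new therapy
Overall: Drug B 118/232 = 50.9%, the new therapy 63/137 = 46.0% → Drug B
The new therapy wins each disease group but Drug B wins overall — the comparison reverses. The new therapy's patients skew toward stage IV, which has a lower base rate.

Yes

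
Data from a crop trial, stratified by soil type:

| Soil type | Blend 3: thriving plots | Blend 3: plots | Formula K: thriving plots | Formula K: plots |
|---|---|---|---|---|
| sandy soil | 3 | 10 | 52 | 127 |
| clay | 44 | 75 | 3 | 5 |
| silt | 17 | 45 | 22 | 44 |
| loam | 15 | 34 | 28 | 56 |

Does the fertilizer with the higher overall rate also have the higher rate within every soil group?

Sandy soil: Blend 3 3/10 = 30.0%, Formula K 52/127 = 40.9% → Formula K
Clay: Blend 3 44/75 = 58.7%, Formula K 3/5 = 60.0% → Formula K
Silt: Blend 3 17/45 = 37.8%, Formula K 22/44 = 50.0% → Formula K
Loam: Blend 3 15/34 = 44.1%, Formula K 28/56 = 50.0% → Formula K
Overall: Blend 3 79/164 = 48.2%, Formula K 105/232 = 45.3% → Blend 3
Formula K wins each soil group but Blend 3 wins overall — the comparison reverses. Formula K's plots skew toward sandy soil, which has a lower base rate.

No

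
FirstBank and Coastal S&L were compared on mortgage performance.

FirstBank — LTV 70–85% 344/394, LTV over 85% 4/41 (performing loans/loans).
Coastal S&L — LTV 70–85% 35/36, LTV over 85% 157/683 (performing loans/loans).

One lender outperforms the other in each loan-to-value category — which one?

Coastal S&L

LTV 70–85%: FirstBank 344/394 = 87.3%, Coastal S&L 35/36 = 97.2% → Coastal S&L
LTV over 85%: FirstBank 4/41 = 9.8%, Coastal S&L 157/683 = 23.0% → Coastal S&L
Coastal S&L has the higher rate in both groups.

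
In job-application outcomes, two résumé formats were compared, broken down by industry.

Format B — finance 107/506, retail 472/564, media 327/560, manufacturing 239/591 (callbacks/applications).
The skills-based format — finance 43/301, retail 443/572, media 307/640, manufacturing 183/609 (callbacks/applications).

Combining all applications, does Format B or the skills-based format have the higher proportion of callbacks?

Format B

Finance: Format B 107/506 = 21.1%, the skills-based format 43/301 = 14.3% → Format B
Retail: Format B 472/564 = 83.7%, the skills-based format 443/572 = 77.4% → Format B
Media: Format B 327/560 = 58.4%, the skills-based format 307/640 = 48.0% → Format B
Manufacturing: Format B 239/591 = 40.4%, the skills-based format 183/609 = 30.0% → Format B
Overall: Format B 1145/2221 = 51.6%, the skills-based format 976/2122 = 46.0% → Format B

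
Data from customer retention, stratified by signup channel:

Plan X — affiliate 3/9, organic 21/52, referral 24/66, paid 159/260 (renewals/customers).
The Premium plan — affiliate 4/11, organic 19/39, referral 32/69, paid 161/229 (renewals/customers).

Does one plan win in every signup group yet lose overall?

Affiliate: Plan X 3/9 = 33.3%, the Premium plan 4/11 = 36.4% → the Premium plan
Organic: Plan X 21/52 = 40.4%, the Premium plan 19/39 = 48.7% → the Premium plan
Referral: Plan X 24/66 = 36.4%, the Premium plan 32/69 = 46.4% → the Premium plan
Paid: Plan X 159/260 = 61.2%, the Premium plan 161/229 = 70.3% → the Premium plan
Overall: Plan X 207/387 = 53.5%, the Premium plan 216/348 = 62.1% → the Premium plan
The Premium plan wins overall and in every signup group — no reversal.

No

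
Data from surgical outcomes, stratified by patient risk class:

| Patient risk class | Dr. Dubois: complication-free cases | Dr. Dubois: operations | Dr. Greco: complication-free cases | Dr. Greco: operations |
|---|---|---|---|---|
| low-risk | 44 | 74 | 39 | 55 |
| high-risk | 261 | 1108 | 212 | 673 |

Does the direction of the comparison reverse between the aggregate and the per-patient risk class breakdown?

No

Low-risk: Dr. Dubois 44/74 = 59.5%, Dr. Greco 39/55 = 70.9% → Dr. Greco
High-risk: Dr. Dubois 261/1108 = 23.6%, Dr. Greco 212/673 = 31.5% → Dr. Greco
Overall: Dr. Dubois 305/1182 = 25.8%, Dr. Greco 251/728 = 34.5% → Dr. Greco
Dr. Greco wins overall and in every patient risk group — no reversal.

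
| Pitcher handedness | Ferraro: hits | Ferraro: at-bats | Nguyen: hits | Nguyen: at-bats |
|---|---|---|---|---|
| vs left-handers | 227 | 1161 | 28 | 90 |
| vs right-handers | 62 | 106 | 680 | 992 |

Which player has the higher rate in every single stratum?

Vs left-handers: Ferraro 227/1161 = 19.6%, Nguyen 28/90 = 31.1% → Nguyen
Vs right-handers: Ferraro 62/106 = 58.5%, Nguyen 680/992 = 68.5% → Nguyen
Nguyen has the higher rate in both groups.

Nguyen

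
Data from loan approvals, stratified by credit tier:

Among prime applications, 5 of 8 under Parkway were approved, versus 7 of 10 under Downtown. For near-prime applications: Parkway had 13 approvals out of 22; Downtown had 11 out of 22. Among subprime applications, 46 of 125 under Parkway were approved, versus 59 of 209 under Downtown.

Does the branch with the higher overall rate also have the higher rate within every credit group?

No

Prime: Parkway 5/8 = 62.5%, Downtown 7/10 = 70.0% → Downtown
Near-prime: Parkway 13/22 = 59.1%, Downtown 11/22 = 50.0% → Parkway
Subprime: Parkway 46/125 = 36.8%, Downtown 59/209 = 28.2% → Parkway
Overall: Parkway 64/155 = 41.3%, Downtown 77/241 = 32.0% → Parkway
Neither sweeps: Parkway wins 2 of 3 groups, Downtown wins 1. Parkway wins overall but not every group — no Simpson reversal.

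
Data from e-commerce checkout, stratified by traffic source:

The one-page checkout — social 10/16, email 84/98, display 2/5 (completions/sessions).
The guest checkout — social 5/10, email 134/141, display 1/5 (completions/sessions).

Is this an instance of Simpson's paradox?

Social: the one-page checkout 10/16 = 62.5%, the guest checkout 5/10 = 50.0% → the one-page checkout
Email: the one-page checkout 84/98 = 85.7%, the guest checkout 134/141 = 95.0% → the guest checkout
Display: the one-page checkout 2/5 = 40.0%, the guest checkout 1/5 = 20.0% → the one-page checkout
Overall: the one-page checkout 96/119 = 80.7%, the guest checkout 140/156 = 89.7% → the guest checkout
Neither sweeps: the one-page checkout wins 2 of 3 groups, the guest checkout wins 1. The guest checkout wins overall but not every group — no Simpson reversal.

No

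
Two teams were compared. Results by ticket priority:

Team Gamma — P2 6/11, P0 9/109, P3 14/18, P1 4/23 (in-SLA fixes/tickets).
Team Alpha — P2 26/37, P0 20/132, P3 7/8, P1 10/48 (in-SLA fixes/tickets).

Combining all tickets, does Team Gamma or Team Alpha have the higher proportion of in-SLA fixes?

Team Alpha

P2: Team Gamma 6/11 = 54.5%, Team Alpha 26/37 = 70.3% → Team Alpha
P0: Team Gamma 9/109 = 8.3%, Team Alpha 20/132 = 15.2% → Team Alpha
P3: Team Gamma 14/18 = 77.8%, Team Alpha 7/8 = 87.5% → Team Alpha
P1: Team Gamma 4/23 = 17.4%, Team Alpha 10/48 = 20.8% → Team Alpha
Overall: Team Gamma 33/161 = 20.5%, Team Alpha 63/225 = 28.0% → Team Alpha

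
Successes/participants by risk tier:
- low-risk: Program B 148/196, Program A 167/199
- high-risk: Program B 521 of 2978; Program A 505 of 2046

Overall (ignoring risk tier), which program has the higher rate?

Low-risk: Program B 148/196 = 75.5%, Program A 167/199 = 83.9% → Program A
High-risk: Program B 521/2978 = 17.5%, Program A 505/2046 = 24.7% → Program A
Overall: Program B 669/3174 = 21.1%, Program A 672/2245 = 29.9% → Program A

Program A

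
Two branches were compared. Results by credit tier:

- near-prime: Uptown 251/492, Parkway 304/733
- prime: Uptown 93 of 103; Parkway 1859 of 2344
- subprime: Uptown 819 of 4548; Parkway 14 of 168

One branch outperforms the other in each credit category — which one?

Uptown

Near-prime: Uptown 251/492 = 51.0%, Parkway 304/733 = 41.5% → Uptown
Prime: Uptown 93/103 = 90.3%, Parkway 1859/2344 = 79.3% → Uptown
Subprime: Uptown 819/4548 = 18.0%, Parkway 14/168 = 8.3% → Uptown
Uptown has the higher rate in all 3 groups.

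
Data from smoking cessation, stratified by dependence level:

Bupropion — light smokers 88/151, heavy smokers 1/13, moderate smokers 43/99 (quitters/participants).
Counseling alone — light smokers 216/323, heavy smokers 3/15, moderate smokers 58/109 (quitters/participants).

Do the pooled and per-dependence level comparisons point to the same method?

Yes

Light smokers: bupropion 88/151 = 58.3%, counseling alone 216/323 = 66.9% → counseling alone
Heavy smokers: bupropion 1/13 = 7.7%, counseling alone 3/15 = 20.0% → counseling alone
Moderate smokers: bupropion 43/99 = 43.4%, counseling alone 58/109 = 53.2% → counseling alone
Overall: bupropion 132/263 = 50.2%, counseling alone 277/447 = 62.0% → counseling alone
Counseling alone wins overall and in every dependence group — no reversal.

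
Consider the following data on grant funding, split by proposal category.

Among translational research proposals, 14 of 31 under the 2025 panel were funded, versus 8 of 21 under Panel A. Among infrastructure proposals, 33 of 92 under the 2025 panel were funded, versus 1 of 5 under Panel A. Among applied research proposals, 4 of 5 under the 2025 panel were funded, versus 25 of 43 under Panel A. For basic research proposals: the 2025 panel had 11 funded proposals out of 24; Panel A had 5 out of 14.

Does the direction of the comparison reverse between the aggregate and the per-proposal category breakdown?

Yes

Translational research: the 2025 panel 14/31 = 45.2%, Panel A 8/21 = 38.1% → the 2025 panel
Infrastructure: the 2025 panel 33/92 = 35.9%, Panel A 1/5 = 20.0% → the 2025 panel
Applied research: the 2025 panel 4/5 = 80.0%, Panel A 25/43 = 58.1% → the 2025 panel
Basic research: the 2025 panel 11/24 = 45.8%, Panel A 5/14 = 35.7% → the 2025 panel
Overall: the 2025 panel 62/152 = 40.8%, Panel A 39/83 = 47.0% → Panel A
The 2025 panel wins each proposal group but Panel A wins overall — the comparison reverses. The 2025 panel's proposals skew toward infrastructure, which has a lower base rate.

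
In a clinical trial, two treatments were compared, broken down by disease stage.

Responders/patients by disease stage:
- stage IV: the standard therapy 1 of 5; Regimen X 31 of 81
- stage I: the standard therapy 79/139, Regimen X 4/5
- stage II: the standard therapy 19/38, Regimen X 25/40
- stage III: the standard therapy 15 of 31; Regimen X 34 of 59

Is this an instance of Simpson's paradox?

Yes

Stage IV: the standard therapy 1/5 = 20.0%, Regimen X 31/81 = 38.3% → Regimen X
Stage I: the standard therapy 79/139 = 56.8%, Regimen X 4/5 = 80.0% → Regimen X
Stage II: the standard therapy 19/38 = 50.0%, Regimen X 25/40 = 62.5% → Regimen X
Stage III: the standard therapy 15/31 = 48.4%, Regimen X 34/59 = 57.6% → Regimen X
Overall: the standard therapy 114/213 = 53.5%, Regimen X 94/185 = 50.8% → the standard therapy
Regimen X wins each disease group but the standard therapy wins overall — the comparison reverses. Regimen X's patients skew toward stage IV, which has a lower base rate.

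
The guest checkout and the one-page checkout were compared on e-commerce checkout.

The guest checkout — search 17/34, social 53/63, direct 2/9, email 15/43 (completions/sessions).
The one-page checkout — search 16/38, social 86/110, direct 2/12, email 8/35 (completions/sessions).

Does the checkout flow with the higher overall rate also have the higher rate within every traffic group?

Yes

Search: the guest checkout 17/34 = 50.0%, the one-page checkout 16/38 = 42.1% → the guest checkout
Social: the guest checkout 53/63 = 84.1%, the one-page checkout 86/110 = 78.2% → the guest checkout
Direct: the guest checkout 2/9 = 22.2%, the one-page checkout 2/12 = 16.7% → the guest checkout
Email: the guest checkout 15/43 = 34.9%, the one-page checkout 8/35 = 22.9% → the guest checkout
Overall: the guest checkout 87/149 = 58.4%, the one-page checkout 112/195 = 57.4% → the guest checkout
The guest checkout wins overall and in every traffic group — no reversal.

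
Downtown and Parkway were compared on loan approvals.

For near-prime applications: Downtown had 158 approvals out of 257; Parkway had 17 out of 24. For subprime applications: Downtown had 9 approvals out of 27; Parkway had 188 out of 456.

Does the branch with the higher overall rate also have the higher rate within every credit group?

No

Near-prime: Downtown 158/257 = 61.5%, Parkway 17/24 = 70.8% → Parkway
Subprime: Downtown 9/27 = 33.3%, Parkway 188/456 = 41.2% → Parkway
Overall: Downtown 167/284 = 58.8%, Parkway 205/480 = 42.7% → Downtown
Parkway wins each credit group but Downtown wins overall — the comparison reverses. Parkway's applications skew toward subprime, which has a lower base rate.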